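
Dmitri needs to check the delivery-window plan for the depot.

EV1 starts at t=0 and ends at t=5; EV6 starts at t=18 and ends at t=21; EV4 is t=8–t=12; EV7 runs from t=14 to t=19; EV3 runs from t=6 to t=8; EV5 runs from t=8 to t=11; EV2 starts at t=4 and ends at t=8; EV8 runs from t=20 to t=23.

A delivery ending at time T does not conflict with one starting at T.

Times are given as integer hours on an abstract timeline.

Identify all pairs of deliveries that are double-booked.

EV1 & EV2, EV2 & EV3, EV4 & EV5, EV6 & EV7, EV6 & EV8

Check each pair: they overlap iff neither finishes before the other starts.
Sorted by start: EV1, EV2, EV3, EV4, EV5, EV7, EV6, EV8.
EV2 starts before EV1 ends → EV1 and EV2 overlap.
EV3 starts after EV1 ends, so EV1 has no further overlaps.
EV3 starts before EV2 ends → EV2 and EV3 overlap.
EV4 starts exactly when EV2 ends (back-to-back, no overlap), so EV2 has no further overlaps.
EV4 starts exactly when EV3 ends (back-to-back, no overlap), so EV3 has no further overlaps.
EV5 starts before EV4 ends → EV4 and EV5 overlap.
EV7 starts after EV4 ends, so EV4 has no further overlaps.
EV7 starts after EV5 ends, so EV5 has no further overlaps.
EV6 starts before EV7 ends → EV7 and EV6 overlap.
EV8 starts after EV7 ends.
EV8 starts before EV6 ends → EV6 and EV8 overlap.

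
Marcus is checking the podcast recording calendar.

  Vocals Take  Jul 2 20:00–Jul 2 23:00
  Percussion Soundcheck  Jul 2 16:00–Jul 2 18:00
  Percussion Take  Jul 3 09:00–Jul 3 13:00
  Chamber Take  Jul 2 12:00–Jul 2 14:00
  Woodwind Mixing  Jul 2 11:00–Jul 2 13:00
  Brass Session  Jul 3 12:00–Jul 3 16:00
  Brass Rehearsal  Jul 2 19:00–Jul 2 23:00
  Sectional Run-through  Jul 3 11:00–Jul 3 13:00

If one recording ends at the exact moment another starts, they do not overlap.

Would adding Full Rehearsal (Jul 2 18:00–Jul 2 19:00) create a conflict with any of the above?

No — it doesn't clash with anything

Woodwind Mixing: ends Jul 2 13:00 at or before Full Rehearsal starts Jul 2 18:00 → clear.
Chamber Take: ends Jul 2 14:00 at or before Full Rehearsal starts Jul 2 18:00 → clear.
Percussion Soundcheck: ends Jul 2 18:00 at or before Full Rehearsal starts Jul 2 18:00 → clear.
Brass Rehearsal: starts Jul 2 19:00 at or after Full Rehearsal ends Jul 2 19:00 → clear.
Vocals Take: starts Jul 2 20:00 at or after Full Rehearsal ends Jul 2 19:00 → clear.
Percussion Take: starts Jul 3 09:00 at or after Full Rehearsal ends Jul 2 19:00 → clear.
Sectional Run-through: starts Jul 3 11:00 at or after Full Rehearsal ends Jul 2 19:00 → clear.
Brass Session: starts Jul 3 12:00 at or after Full Rehearsal ends Jul 2 19:00 → clear.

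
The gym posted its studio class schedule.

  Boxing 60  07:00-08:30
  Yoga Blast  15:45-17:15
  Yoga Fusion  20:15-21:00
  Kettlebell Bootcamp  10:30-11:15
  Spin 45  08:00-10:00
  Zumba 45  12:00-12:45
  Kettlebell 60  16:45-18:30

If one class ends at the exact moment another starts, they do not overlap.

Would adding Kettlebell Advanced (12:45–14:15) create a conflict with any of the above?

Boxing 60: ends 08:30 at or before Kettlebell Advanced starts 12:45 → clear.
Spin 45: ends 10:00 at or before Kettlebell Advanced starts 12:45 → clear.
Kettlebell Bootcamp: ends 11:15 at or before Kettlebell Advanced starts 12:45 → clear.
Zumba 45: ends 12:45 at or before Kettlebell Advanced starts 12:45 → clear.
Yoga Blast: starts 15:45 at or after Kettlebell Advanced ends 14:15 → clear.
Kettlebell 60: starts 16:45 at or after Kettlebell Advanced ends 14:15 → clear.
Yoga Fusion: starts 20:15 at or after Kettlebell Advanced ends 14:15 → clear.

No — it doesn't clash with anything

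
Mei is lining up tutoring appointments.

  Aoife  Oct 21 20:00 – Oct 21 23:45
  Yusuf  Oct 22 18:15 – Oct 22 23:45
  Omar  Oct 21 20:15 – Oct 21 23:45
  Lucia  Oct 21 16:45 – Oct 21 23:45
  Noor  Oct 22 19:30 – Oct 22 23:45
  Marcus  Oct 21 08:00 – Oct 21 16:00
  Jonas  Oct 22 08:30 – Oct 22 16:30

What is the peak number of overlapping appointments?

Walk through starts and ends in time order (an end at T is processed before a start at T):
Oct 21 08:00 start Marcus → 1
Oct 21 16:00 end Marcus → 0
Oct 21 16:45 start Lucia → 1
Oct 21 20:00 start Aoife → 2
Oct 21 20:15 start Omar → 3
Oct 21 23:45 end Aoife → 2
Oct 21 23:45 end Lucia → 1
Oct 21 23:45 end Omar → 0
Oct 22 08:30 start Jonas → 1
Oct 22 16:30 end Jonas → 0
Oct 22 18:15 start Yusuf → 1
Oct 22 19:30 start Noor → 2
Oct 22 23:45 end Noor → 1
Oct 22 23:45 end Yusuf → 0
Peak is 3, at Oct 21 20:15 (Aoife, Lucia, Omar).

3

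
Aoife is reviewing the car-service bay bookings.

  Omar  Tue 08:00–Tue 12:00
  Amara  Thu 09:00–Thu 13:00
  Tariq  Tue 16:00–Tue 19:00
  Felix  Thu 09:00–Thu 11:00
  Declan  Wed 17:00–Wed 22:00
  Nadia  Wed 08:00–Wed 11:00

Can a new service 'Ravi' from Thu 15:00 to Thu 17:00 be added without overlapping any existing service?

Omar: ends Tue 12:00 at or before Ravi starts Thu 15:00 → clear.
Tariq: ends Tue 19:00 at or before Ravi starts Thu 15:00 → clear.
Nadia: ends Wed 11:00 at or before Ravi starts Thu 15:00 → clear.
Declan: ends Wed 22:00 at or before Ravi starts Thu 15:00 → clear.
Felix: ends Thu 11:00 at or before Ravi starts Thu 15:00 → clear.
Amara: ends Thu 13:00 at or before Ravi starts Thu 15:00 → clear.

Yes — the slot is free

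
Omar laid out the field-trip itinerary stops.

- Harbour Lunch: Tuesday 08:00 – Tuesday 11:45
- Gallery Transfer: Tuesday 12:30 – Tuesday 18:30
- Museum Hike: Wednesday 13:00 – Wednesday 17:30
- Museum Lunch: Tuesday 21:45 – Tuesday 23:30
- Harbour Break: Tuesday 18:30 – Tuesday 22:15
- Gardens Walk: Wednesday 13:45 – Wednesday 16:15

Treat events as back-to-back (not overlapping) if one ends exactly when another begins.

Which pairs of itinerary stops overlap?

Sorted by start: Harbour Lunch, Gallery Transfer, Harbour Break, Museum Lunch, Museum Hike, Gardens Walk.
Gallery Transfer starts after Harbour Lunch ends — done with Harbour Lunch.
Harbour Break starts exactly when Gallery Transfer ends (back-to-back, no overlap) — done with Gallery Transfer.
Museum Lunch starts before Harbour Break ends → Harbour Break and Museum Lunch overlap.
Museum Hike starts after Harbour Break ends — done with Harbour Break.
Museum Hike starts after Museum Lunch ends — done with Museum Lunch.
Gardens Walk starts before Museum Hike ends → Museum Hike and Gardens Walk overlap.

Gardens Walk & Museum Hike, Harbour Break & Museum Lunch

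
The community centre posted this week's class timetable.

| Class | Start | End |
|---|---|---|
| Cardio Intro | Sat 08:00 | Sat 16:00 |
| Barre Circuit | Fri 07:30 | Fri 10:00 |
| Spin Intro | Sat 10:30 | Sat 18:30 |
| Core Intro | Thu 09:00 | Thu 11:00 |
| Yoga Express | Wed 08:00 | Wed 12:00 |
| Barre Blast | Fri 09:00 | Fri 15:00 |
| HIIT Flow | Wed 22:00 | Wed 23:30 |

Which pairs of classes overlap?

Sorted by start: Yoga Express, HIIT Flow, Core Intro, Barre Circuit, Barre Blast, Cardio Intro, Spin Intro.
HIIT Flow starts after Yoga Express ends; Yoga Express is clear from here.
Core Intro starts after HIIT Flow ends; HIIT Flow is clear from here.
Barre Circuit starts after Core Intro ends; Core Intro is clear from here.
Barre Blast starts before Barre Circuit ends → Barre Circuit and Barre Blast overlap.
Cardio Intro starts after Barre Circuit ends; Barre Circuit is clear from here.
Cardio Intro starts after Barre Blast ends; Barre Blast is clear from here.
Spin Intro starts before Cardio Intro ends → Cardio Intro and Spin Intro overlap.

Barre Blast & Barre Circuit, Cardio Intro & Spin Intro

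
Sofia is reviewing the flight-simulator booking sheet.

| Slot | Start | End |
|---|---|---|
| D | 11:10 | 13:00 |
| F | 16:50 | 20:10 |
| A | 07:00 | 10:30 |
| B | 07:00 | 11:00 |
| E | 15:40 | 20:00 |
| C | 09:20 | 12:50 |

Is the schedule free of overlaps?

Sorted by start: A, B, C, D, E, F.
B starts before A ends → A and B overlap.
That's a conflict, so the schedule is not conflict-free.

No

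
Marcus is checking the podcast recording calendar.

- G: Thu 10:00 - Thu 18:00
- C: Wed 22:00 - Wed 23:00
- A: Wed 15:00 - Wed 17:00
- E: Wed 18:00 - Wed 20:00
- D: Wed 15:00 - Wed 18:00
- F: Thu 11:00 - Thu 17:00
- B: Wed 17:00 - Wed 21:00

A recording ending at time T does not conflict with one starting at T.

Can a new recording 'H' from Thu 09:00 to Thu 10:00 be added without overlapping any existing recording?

Yes — the slot is free

A: ends Wed 17:00 at or before H starts Thu 09:00 → clear.
D: ends Wed 18:00 at or before H starts Thu 09:00 → clear.
B: ends Wed 21:00 at or before H starts Thu 09:00 → clear.
E: ends Wed 20:00 at or before H starts Thu 09:00 → clear.
C: ends Wed 23:00 at or before H starts Thu 09:00 → clear.
G: starts Thu 10:00 at or after H ends Thu 10:00 → clear.
F: starts Thu 11:00 at or after H ends Thu 10:00 → clear.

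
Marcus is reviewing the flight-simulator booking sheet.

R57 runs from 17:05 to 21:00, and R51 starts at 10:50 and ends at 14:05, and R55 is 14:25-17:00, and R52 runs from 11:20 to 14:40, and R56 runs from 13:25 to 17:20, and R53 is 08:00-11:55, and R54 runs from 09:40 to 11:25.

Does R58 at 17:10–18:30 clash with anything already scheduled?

R53: ends 11:55 at or before R58 starts 17:10 → clear.
R54: ends 11:25 at or before R58 starts 17:10 → clear.
R51: ends 14:05 at or before R58 starts 17:10 → clear.
R52: ends 14:40 at or before R58 starts 17:10 → clear.
R56: starts 13:25 before R58 ends 18:30, and ends 17:20 after R58 starts 17:10 → overlap.
R55: ends 17:00 at or before R58 starts 17:10 → clear.
R57: starts 17:05 before R58 ends 18:30, and ends 21:00 after R58 starts 17:10 → overlap.
R58 overlaps R56, R57.

Yes — it overlaps R56, R57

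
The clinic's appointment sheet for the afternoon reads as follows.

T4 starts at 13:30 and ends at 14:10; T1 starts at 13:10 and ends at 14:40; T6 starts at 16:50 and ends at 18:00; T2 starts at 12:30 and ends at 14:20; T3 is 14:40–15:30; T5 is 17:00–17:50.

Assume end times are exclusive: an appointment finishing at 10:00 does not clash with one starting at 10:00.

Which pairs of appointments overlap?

Sorted by start: T2, T1, T4, T3, T6, T5.
T1 starts before T2 ends → T2 and T1 overlap.
T4 starts before T2 ends → T2 and T4 overlap.
T3 starts after T2 ends, so T2 has no further overlaps.
T4 starts before T1 ends → T1 and T4 overlap.
T3 starts exactly when T1 ends (back-to-back, no overlap), so T1 has no further overlaps.
T3 starts after T4 ends, so T4 has no further overlaps.
T6 starts after T3 ends, so T3 has no further overlaps.
T5 starts before T6 ends → T6 and T5 overlap.

T1 & T2, T1 & T4, T2 & T4, T5 & T6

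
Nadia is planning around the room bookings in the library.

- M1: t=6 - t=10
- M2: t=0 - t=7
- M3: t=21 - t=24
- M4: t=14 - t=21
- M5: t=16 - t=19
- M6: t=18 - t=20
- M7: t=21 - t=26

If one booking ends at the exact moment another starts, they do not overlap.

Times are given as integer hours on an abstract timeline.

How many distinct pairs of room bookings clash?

5

Sorted by start: M2, M1, M4, M5, M6, M3, M7.
M1 starts before M2 ends → M2 and M1 overlap.
M4 starts after M2 ends — done with M2.
M4 starts after M1 ends — done with M1.
M5 starts before M4 ends → M4 and M5 overlap.
M6 starts before M4 ends → M4 and M6 overlap.
M3 starts exactly when M4 ends (back-to-back, no overlap) — done with M4.
M6 starts before M5 ends → M5 and M6 overlap.
M3 starts after M5 ends — done with M5.
M3 starts after M6 ends — done with M6.
M7 starts before M3 ends → M3 and M7 overlap.
Overlapping pairs: M1 & M2, M3 & M7, M4 & M5, M4 & M6, M5 & M6 — 5 in total.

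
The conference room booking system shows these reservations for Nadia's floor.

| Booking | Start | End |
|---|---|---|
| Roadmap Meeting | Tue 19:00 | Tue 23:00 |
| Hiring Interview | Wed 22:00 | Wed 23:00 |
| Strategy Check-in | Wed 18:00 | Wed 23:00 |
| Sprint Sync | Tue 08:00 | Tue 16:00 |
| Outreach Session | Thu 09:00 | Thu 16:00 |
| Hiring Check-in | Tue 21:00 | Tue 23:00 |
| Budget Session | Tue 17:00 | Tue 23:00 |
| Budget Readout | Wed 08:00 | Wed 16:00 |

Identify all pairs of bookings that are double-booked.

Check each pair: they overlap iff neither finishes before the other starts.
Sorted by start: Sprint Sync, Budget Session, Roadmap Meeting, Hiring Check-in, Budget Readout, Strategy Check-in, Hiring Interview, Outreach Session.
Budget Session starts after Sprint Sync ends — done with Sprint Sync.
Roadmap Meeting starts before Budget Session ends → Budget Session and Roadmap Meeting overlap.
Hiring Check-in starts before Budget Session ends → Budget Session and Hiring Check-in overlap.
Budget Readout starts after Budget Session ends — done with Budget Session.
Hiring Check-in starts before Roadmap Meeting ends → Roadmap Meeting and Hiring Check-in overlap.
Budget Readout starts after Roadmap Meeting ends — done with Roadmap Meeting.
Budget Readout starts after Hiring Check-in ends — done with Hiring Check-in.
Strategy Check-in starts after Budget Readout ends — done with Budget Readout.
Hiring Interview starts before Strategy Check-in ends → Strategy Check-in and Hiring Interview overlap.
Outreach Session starts after Strategy Check-in ends.
Outreach Session starts after Hiring Interview ends.

Budget Session & Hiring Check-in, Budget Session & Roadmap Meeting, Hiring Check-in & Roadmap Meeting, Hiring Interview & Strategy Check-in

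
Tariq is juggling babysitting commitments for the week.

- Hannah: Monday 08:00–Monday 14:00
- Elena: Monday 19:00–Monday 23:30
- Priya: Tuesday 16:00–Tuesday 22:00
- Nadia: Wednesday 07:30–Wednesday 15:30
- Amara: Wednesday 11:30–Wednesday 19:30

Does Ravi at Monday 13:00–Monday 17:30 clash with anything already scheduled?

Yes — it overlaps Hannah

Hannah: starts Monday 08:00 before Ravi ends Monday 17:30, and ends Monday 14:00 after Ravi starts Monday 13:00 → overlap.
Elena: starts Monday 19:00 at or after Ravi ends Monday 17:30 → clear.
Priya: starts Tuesday 16:00 at or after Ravi ends Monday 17:30 → clear.
Nadia: starts Wednesday 07:30 at or after Ravi ends Monday 17:30 → clear.
Amara: starts Wednesday 11:30 at or after Ravi ends Monday 17:30 → clear.
Ravi overlaps Hannah.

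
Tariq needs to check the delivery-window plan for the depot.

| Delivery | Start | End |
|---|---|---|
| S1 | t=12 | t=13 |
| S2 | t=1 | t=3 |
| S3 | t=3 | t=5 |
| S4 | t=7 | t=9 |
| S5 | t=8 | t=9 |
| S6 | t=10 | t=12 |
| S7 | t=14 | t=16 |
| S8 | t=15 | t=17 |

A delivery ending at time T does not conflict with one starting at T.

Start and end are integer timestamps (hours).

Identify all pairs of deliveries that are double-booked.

Sorted by start: S2, S3, S4, S5, S6, S1, S7, S8.
S3 starts exactly when S2 ends (back-to-back, no overlap), so nothing later overlaps S2 either.
S4 starts after S3 ends, so nothing later overlaps S3 either.
S5 starts before S4 ends → S4 and S5 overlap.
S6 starts after S4 ends, so nothing later overlaps S4 either.
S6 starts after S5 ends, so nothing later overlaps S5 either.
S1 starts exactly when S6 ends (back-to-back, no overlap), so nothing later overlaps S6 either.
S7 starts after S1 ends, so nothing later overlaps S1 either.
S8 starts before S7 ends → S7 and S8 overlap.

S4 & S5, S7 & S8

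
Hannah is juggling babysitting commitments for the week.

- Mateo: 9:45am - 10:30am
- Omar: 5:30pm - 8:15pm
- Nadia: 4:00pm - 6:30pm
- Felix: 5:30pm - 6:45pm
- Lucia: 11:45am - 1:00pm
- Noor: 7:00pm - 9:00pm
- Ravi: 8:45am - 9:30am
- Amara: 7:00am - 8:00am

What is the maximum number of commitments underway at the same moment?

3

Sweep the timeline, counting +1 at each start and −1 at each end (ends before starts at a tie):
7:00am start Amara → 1
8:00am end Amara → 0
8:45am start Ravi → 1
9:30am end Ravi → 0
9:45am start Mateo → 1
10:30am end Mateo → 0
11:45am start Lucia → 1
1:00pm end Lucia → 0
4:00pm start Nadia → 1
5:30pm start Felix → 2
5:30pm start Omar → 3
6:30pm end Nadia → 2
6:45pm end Felix → 1
7:00pm start Noor → 2
8:15pm end Omar → 1
9:00pm end Noor → 0
Peak is 3, at 5:30pm (Felix, Nadia, Omar).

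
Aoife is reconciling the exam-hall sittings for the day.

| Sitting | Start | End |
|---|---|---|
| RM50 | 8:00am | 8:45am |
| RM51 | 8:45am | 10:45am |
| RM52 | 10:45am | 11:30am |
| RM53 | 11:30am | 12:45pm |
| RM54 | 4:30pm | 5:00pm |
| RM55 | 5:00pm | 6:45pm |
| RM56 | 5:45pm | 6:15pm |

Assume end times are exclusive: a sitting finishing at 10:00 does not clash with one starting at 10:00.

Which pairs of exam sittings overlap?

RM55 & RM56

Sorted by start: RM50, RM51, RM52, RM53, RM54, RM55, RM56.
RM51 starts exactly when RM50 ends (back-to-back, no overlap) — done with RM50.
RM52 starts exactly when RM51 ends (back-to-back, no overlap) — done with RM51.
RM53 starts exactly when RM52 ends (back-to-back, no overlap) — done with RM52.
RM54 starts after RM53 ends — done with RM53.
RM55 starts exactly when RM54 ends (back-to-back, no overlap) — done with RM54.
RM56 starts before RM55 ends → RM55 and RM56 overlap.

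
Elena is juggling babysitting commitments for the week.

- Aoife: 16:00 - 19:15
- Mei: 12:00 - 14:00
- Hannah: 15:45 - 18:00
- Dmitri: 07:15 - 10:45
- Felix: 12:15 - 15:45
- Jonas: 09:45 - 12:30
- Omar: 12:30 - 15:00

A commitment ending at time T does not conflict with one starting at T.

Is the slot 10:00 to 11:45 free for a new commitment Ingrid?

No — it overlaps Dmitri, Jonas

Dmitri: starts 07:15 before Ingrid ends 11:45, and ends 10:45 after Ingrid starts 10:00 → overlap.
Jonas: starts 09:45 before Ingrid ends 11:45, and ends 12:30 after Ingrid starts 10:00 → overlap.
Mei: starts 12:00 at or after Ingrid ends 11:45 → clear.
Felix: starts 12:15 at or after Ingrid ends 11:45 → clear.
Omar: starts 12:30 at or after Ingrid ends 11:45 → clear.
Hannah: starts 15:45 at or after Ingrid ends 11:45 → clear.
Aoife: starts 16:00 at or after Ingrid ends 11:45 → clear.
Ingrid overlaps Dmitri, Jonas.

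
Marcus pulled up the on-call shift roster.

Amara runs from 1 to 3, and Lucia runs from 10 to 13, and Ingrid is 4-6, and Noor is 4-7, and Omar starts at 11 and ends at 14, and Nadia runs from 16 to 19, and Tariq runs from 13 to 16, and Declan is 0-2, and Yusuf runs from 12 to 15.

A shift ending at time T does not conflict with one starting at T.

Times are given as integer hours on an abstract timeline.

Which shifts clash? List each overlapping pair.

Amara & Declan, Ingrid & Noor, Lucia & Omar, Lucia & Yusuf, Omar & Tariq, Omar & Yusuf, Tariq & Yusuf

Check each pair: they overlap iff neither finishes before the other starts.
Sorted by start: Declan, Amara, Ingrid, Noor, Lucia, Omar, Yusuf, Tariq, Nadia.
Amara starts before Declan ends → Declan and Amara overlap.
Ingrid starts after Declan ends, so nothing later overlaps Declan either.
Ingrid starts after Amara ends, so nothing later overlaps Amara either.
Noor starts before Ingrid ends → Ingrid and Noor overlap.
Lucia starts after Ingrid ends, so nothing later overlaps Ingrid either.
Lucia starts after Noor ends, so nothing later overlaps Noor either.
Omar starts before Lucia ends → Lucia and Omar overlap.
Yusuf starts before Lucia ends → Lucia and Yusuf overlap.
Tariq starts exactly when Lucia ends (back-to-back, no overlap), so nothing later overlaps Lucia either.
Yusuf starts before Omar ends → Omar and Yusuf overlap.
Tariq starts before Omar ends → Omar and Tariq overlap.
Nadia starts after Omar ends.
Tariq starts before Yusuf ends → Yusuf and Tariq overlap.
Nadia starts after Yusuf ends.
Nadia starts exactly when Tariq ends (back-to-back, no overlap).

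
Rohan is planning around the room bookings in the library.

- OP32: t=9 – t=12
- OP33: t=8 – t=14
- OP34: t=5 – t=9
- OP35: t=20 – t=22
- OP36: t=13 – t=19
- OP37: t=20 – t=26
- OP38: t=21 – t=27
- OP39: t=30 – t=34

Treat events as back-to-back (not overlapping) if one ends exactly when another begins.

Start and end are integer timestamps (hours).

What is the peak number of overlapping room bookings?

3

Sweep the timeline, counting +1 at each start and −1 at each end (ends before starts at a tie):
t=5 start OP34 → 1
t=8 start OP33 → 2
t=9 end OP34 → 1
t=9 start OP32 → 2
t=12 end OP32 → 1
t=13 start OP36 → 2
t=14 end OP33 → 1
t=19 end OP36 → 0
t=20 start OP35 → 1
t=20 start OP37 → 2
t=21 start OP38 → 3
t=22 end OP35 → 2
t=26 end OP37 → 1
t=27 end OP38 → 0
t=30 start OP39 → 1
t=34 end OP39 → 0
Peak is 3, at t=21 (OP35, OP37, OP38).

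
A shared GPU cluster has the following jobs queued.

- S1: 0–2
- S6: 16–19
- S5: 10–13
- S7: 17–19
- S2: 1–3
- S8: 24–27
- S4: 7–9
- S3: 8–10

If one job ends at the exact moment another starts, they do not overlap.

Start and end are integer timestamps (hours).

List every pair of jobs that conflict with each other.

Sorted by start: S1, S2, S4, S3, S5, S6, S7, S8.
S2 starts before S1 ends → S1 and S2 overlap.
S4 starts after S1 ends; S1 is clear from here.
S4 starts after S2 ends; S2 is clear from here.
S3 starts before S4 ends → S4 and S3 overlap.
S5 starts after S4 ends; S4 is clear from here.
S5 starts exactly when S3 ends (back-to-back, no overlap); S3 is clear from here.
S6 starts after S5 ends; S5 is clear from here.
S7 starts before S6 ends → S6 and S7 overlap.
S8 starts after S6 ends.
S8 starts after S7 ends.

S1 & S2, S3 & S4, S6 & S7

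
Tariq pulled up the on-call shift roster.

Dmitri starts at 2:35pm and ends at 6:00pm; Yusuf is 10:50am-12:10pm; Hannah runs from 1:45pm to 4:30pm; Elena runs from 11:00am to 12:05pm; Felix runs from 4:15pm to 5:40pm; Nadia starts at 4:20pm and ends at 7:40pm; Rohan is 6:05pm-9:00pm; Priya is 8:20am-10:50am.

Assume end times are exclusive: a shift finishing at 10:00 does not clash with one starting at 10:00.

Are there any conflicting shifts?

Sorted by start: Priya, Yusuf, Elena, Hannah, Dmitri, Felix, Nadia, Rohan.
Yusuf starts exactly when Priya ends (back-to-back, no overlap), so Priya has no further overlaps.
Elena starts before Yusuf ends → Yusuf and Elena overlap.
That's a conflict, so the schedule is not conflict-free.

Yes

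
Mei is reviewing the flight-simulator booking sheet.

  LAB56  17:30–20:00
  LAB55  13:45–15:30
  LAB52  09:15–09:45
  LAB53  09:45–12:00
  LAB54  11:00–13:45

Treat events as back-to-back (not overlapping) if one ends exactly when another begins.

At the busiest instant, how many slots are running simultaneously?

Walk through starts and ends in time order (an end at T is processed before a start at T):
09:15 start LAB52 → 1
09:45 end LAB52 → 0
09:45 start LAB53 → 1
11:00 start LAB54 → 2
12:00 end LAB53 → 1
13:45 end LAB54 → 0
13:45 start LAB55 → 1
15:30 end LAB55 → 0
17:30 start LAB56 → 1
20:00 end LAB56 → 0
Peak is 2, at 11:00 (LAB53, LAB54).

2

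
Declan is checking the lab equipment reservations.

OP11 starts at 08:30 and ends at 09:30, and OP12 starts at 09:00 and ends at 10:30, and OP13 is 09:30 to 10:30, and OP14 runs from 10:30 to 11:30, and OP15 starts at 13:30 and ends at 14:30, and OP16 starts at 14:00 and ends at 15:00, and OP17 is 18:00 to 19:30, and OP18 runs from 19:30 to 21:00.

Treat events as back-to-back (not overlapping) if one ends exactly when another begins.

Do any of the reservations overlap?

Yes

Sorted by start: OP11, OP12, OP13, OP14, OP15, OP16, OP17, OP18.
OP12 starts before OP11 ends → OP11 and OP12 overlap.
That's a conflict, so the schedule is not conflict-free.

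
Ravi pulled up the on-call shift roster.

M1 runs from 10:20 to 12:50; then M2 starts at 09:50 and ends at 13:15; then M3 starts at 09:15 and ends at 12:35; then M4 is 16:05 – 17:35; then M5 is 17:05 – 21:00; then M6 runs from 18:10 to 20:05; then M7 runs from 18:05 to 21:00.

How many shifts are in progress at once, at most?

3

Sort all start/end points and keep a running count:
09:15 start M3 → 1
09:50 start M2 → 2
10:20 start M1 → 3
12:35 end M3 → 2
12:50 end M1 → 1
13:15 end M2 → 0
16:05 start M4 → 1
17:05 start M5 → 2
17:35 end M4 → 1
18:05 start M7 → 2
18:10 start M6 → 3
20:05 end M6 → 2
21:00 end M5 → 1
21:00 end M7 → 0
Peak is 3, at 10:20 (M1, M2, M3).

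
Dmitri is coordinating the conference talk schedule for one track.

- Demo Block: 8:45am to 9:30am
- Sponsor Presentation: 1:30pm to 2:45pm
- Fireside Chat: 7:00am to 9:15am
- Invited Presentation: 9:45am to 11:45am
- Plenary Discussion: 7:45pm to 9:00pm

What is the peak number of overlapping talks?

Sweep the timeline, counting +1 at each start and −1 at each end (ends before starts at a tie):
7:00am start Fireside Chat → 1
8:45am start Demo Block → 2
9:15am end Fireside Chat → 1
9:30am end Demo Block → 0
9:45am start Invited Presentation → 1
11:45am end Invited Presentation → 0
1:30pm start Sponsor Presentation → 1
2:45pm end Sponsor Presentation → 0
7:45pm start Plenary Discussion → 1
9:00pm end Plenary Discussion → 0
Peak is 2, at 8:45am (Demo Block, Fireside Chat).

2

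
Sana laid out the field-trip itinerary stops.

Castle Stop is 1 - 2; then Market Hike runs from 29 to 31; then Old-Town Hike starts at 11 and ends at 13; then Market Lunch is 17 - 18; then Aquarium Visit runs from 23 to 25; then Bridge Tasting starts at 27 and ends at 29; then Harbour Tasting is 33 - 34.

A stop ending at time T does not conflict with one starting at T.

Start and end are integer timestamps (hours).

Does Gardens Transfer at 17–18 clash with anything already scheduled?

Castle Stop: ends 2 at or before Gardens Transfer starts 17 → clear.
Old-Town Hike: ends 13 at or before Gardens Transfer starts 17 → clear.
Market Lunch: starts 17 before Gardens Transfer ends 18, and ends 18 after Gardens Transfer starts 17 → overlap.
Aquarium Visit: starts 23 at or after Gardens Transfer ends 18 → clear.
Bridge Tasting: starts 27 at or after Gardens Transfer ends 18 → clear.
Market Hike: starts 29 at or after Gardens Transfer ends 18 → clear.
Harbour Tasting: starts 33 at or after Gardens Transfer ends 18 → clear.
Gardens Transfer overlaps Market Lunch.

Yes — it overlaps Market Lunch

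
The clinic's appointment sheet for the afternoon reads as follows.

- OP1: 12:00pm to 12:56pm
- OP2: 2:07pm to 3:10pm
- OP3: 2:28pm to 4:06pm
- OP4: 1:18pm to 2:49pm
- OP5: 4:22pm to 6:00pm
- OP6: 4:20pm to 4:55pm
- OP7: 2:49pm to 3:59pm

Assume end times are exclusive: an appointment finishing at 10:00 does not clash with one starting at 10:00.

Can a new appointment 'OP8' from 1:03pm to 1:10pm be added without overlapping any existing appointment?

Yes — the slot is free

OP1: ends 12:56pm at or before OP8 starts 1:03pm → clear.
OP4: starts 1:18pm at or after OP8 ends 1:10pm → clear.
OP2: starts 2:07pm at or after OP8 ends 1:10pm → clear.
OP3: starts 2:28pm at or after OP8 ends 1:10pm → clear.
OP7: starts 2:49pm at or after OP8 ends 1:10pm → clear.
OP6: starts 4:20pm at or after OP8 ends 1:10pm → clear.
OP5: starts 4:22pm at or after OP8 ends 1:10pm → clear.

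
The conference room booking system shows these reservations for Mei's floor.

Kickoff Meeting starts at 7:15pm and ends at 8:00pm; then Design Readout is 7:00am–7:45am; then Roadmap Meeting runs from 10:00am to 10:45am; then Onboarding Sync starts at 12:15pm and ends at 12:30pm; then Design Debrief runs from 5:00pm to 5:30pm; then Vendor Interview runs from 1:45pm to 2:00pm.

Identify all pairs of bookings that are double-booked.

Sorted by start: Design Readout, Roadmap Meeting, Onboarding Sync, Vendor Interview, Design Debrief, Kickoff Meeting.
Roadmap Meeting starts after Design Readout ends, so Design Readout has no further overlaps.
Onboarding Sync starts after Roadmap Meeting ends, so Roadmap Meeting has no further overlaps.
Vendor Interview starts after Onboarding Sync ends, so Onboarding Sync has no further overlaps.
Design Debrief starts after Vendor Interview ends, so Vendor Interview has no further overlaps.
Kickoff Meeting starts after Design Debrief ends.

none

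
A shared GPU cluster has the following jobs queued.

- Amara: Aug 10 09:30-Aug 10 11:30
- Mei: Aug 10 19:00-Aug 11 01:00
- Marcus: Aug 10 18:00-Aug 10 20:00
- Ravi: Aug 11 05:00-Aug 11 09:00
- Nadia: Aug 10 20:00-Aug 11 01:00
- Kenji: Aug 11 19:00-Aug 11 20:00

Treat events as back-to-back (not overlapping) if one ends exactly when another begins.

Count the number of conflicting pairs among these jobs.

2

Sorted by start: Amara, Marcus, Mei, Nadia, Ravi, Kenji.
Marcus starts after Amara ends — done with Amara.
Mei starts before Marcus ends → Marcus and Mei overlap.
Nadia starts exactly when Marcus ends (back-to-back, no overlap) — done with Marcus.
Nadia starts before Mei ends → Mei and Nadia overlap.
Ravi starts after Mei ends — done with Mei.
Ravi starts after Nadia ends — done with Nadia.
Kenji starts after Ravi ends.
Overlapping pairs: Marcus & Mei, Mei & Nadia — 2 in total.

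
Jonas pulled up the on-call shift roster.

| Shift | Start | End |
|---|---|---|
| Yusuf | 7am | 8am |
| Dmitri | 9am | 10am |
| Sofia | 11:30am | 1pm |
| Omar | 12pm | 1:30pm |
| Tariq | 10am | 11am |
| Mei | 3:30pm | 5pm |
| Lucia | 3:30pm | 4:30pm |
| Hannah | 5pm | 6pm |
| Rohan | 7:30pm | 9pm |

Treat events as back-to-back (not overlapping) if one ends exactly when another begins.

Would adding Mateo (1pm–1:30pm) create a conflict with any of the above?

Yusuf: ends 8am at or before Mateo starts 1pm → clear.
Dmitri: ends 10am at or before Mateo starts 1pm → clear.
Tariq: ends 11am at or before Mateo starts 1pm → clear.
Sofia: ends 1pm at or before Mateo starts 1pm → clear.
Omar: starts 12pm before Mateo ends 1:30pm, and ends 1:30pm after Mateo starts 1pm → overlap.
Mei: starts 3:30pm at or after Mateo ends 1:30pm → clear.
Lucia: starts 3:30pm at or after Mateo ends 1:30pm → clear.
Hannah: starts 5pm at or after Mateo ends 1:30pm → clear.
Rohan: starts 7:30pm at or after Mateo ends 1:30pm → clear.
Mateo overlaps Omar.

Yes — it overlaps Omar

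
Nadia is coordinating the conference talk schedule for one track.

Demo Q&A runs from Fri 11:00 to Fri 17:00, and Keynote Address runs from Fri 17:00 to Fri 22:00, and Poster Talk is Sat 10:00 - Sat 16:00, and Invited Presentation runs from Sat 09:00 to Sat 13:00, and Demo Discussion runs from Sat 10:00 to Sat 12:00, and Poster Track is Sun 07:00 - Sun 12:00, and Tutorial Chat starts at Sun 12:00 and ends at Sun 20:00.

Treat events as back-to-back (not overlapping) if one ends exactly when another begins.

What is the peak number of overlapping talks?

3

Sweep the timeline, counting +1 at each start and −1 at each end (ends before starts at a tie):
Fri 11:00 start Demo Q&A → 1
Fri 17:00 end Demo Q&A → 0
Fri 17:00 start Keynote Address → 1
Fri 22:00 end Keynote Address → 0
Sat 09:00 start Invited Presentation → 1
Sat 10:00 start Demo Discussion → 2
Sat 10:00 start Poster Talk → 3
Sat 12:00 end Demo Discussion → 2
Sat 13:00 end Invited Presentation → 1
Sat 16:00 end Poster Talk → 0
Sun 07:00 start Poster Track → 1
Sun 12:00 end Poster Track → 0
Sun 12:00 start Tutorial Chat → 1
Sun 20:00 end Tutorial Chat → 0
Peak is 3, at Sat 10:00 (Demo Discussion, Invited Presentation, Poster Talk).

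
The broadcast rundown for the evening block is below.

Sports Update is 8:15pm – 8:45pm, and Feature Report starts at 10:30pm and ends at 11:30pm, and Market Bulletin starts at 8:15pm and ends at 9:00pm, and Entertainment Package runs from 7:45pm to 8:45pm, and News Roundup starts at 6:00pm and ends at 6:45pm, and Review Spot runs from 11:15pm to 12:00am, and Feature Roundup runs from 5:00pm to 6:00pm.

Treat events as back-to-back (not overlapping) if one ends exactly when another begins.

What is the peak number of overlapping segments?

3

Sort all start/end points and keep a running count:
5:00pm start Feature Roundup → 1
6:00pm end Feature Roundup → 0
6:00pm start News Roundup → 1
6:45pm end News Roundup → 0
7:45pm start Entertainment Package → 1
8:15pm start Market Bulletin → 2
8:15pm start Sports Update → 3
8:45pm end Entertainment Package → 2
8:45pm end Sports Update → 1
9:00pm end Market Bulletin → 0
10:30pm start Feature Report → 1
11:15pm start Review Spot → 2
11:30pm end Feature Report → 1
12:00am end Review Spot → 0
Peak is 3, at 8:15pm (Entertainment Package, Market Bulletin, Sports Update).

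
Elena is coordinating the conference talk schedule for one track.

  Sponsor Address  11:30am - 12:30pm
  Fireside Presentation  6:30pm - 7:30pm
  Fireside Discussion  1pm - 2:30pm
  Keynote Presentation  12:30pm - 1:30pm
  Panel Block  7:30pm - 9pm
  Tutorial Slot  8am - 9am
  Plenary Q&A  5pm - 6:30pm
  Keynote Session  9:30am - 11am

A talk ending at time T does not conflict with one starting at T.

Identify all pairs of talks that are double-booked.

Sorted by start: Tutorial Slot, Keynote Session, Sponsor Address, Keynote Presentation, Fireside Discussion, Plenary Q&A, Fireside Presentation, Panel Block.
Keynote Session starts after Tutorial Slot ends; Tutorial Slot is clear from here.
Sponsor Address starts after Keynote Session ends; Keynote Session is clear from here.
Keynote Presentation starts exactly when Sponsor Address ends (back-to-back, no overlap); Sponsor Address is clear from here.
Fireside Discussion starts before Keynote Presentation ends → Keynote Presentation and Fireside Discussion overlap.
Plenary Q&A starts after Keynote Presentation ends; Keynote Presentation is clear from here.
Plenary Q&A starts after Fireside Discussion ends; Fireside Discussion is clear from here.
Fireside Presentation starts exactly when Plenary Q&A ends (back-to-back, no overlap); Plenary Q&A is clear from here.
Panel Block starts exactly when Fireside Presentation ends (back-to-back, no overlap).

Fireside Discussion & Keynote Presentation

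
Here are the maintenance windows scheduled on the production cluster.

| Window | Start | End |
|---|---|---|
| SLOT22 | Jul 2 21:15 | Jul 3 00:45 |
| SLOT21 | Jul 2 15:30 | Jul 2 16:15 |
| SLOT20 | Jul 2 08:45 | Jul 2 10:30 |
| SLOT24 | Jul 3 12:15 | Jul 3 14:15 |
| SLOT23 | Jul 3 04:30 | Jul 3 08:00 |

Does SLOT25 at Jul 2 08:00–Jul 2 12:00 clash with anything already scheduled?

SLOT20: starts Jul 2 08:45 before SLOT25 ends Jul 2 12:00, and ends Jul 2 10:30 after SLOT25 starts Jul 2 08:00 → overlap.
SLOT21: starts Jul 2 15:30 at or after SLOT25 ends Jul 2 12:00 → clear.
SLOT22: starts Jul 2 21:15 at or after SLOT25 ends Jul 2 12:00 → clear.
SLOT23: starts Jul 3 04:30 at or after SLOT25 ends Jul 2 12:00 → clear.
SLOT24: starts Jul 3 12:15 at or after SLOT25 ends Jul 2 12:00 → clear.
SLOT25 overlaps SLOT20.

Yes — it overlaps SLOT20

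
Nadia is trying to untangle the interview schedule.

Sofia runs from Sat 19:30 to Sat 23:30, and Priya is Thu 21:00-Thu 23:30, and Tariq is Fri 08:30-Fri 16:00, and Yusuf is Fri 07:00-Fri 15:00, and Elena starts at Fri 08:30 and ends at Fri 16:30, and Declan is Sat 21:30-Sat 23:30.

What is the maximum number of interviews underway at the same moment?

3

Sort all start/end points and keep a running count:
Thu 21:00 start Priya → 1
Thu 23:30 end Priya → 0
Fri 07:00 start Yusuf → 1
Fri 08:30 start Elena → 2
Fri 08:30 start Tariq → 3
Fri 15:00 end Yusuf → 2
Fri 16:00 end Tariq → 1
Fri 16:30 end Elena → 0
Sat 19:30 start Sofia → 1
Sat 21:30 start Declan → 2
Sat 23:30 end Declan → 1
Sat 23:30 end Sofia → 0
Peak is 3, at Fri 08:30 (Elena, Tariq, Yusuf).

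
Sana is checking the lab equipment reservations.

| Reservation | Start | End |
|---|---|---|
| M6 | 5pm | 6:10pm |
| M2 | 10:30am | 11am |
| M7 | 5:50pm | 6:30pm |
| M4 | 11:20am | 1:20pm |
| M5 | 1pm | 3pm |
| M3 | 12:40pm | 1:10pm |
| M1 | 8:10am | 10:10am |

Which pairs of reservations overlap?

M3 & M4, M3 & M5, M4 & M5, M6 & M7

Sorted by start: M1, M2, M4, M3, M5, M6, M7.
M2 starts after M1 ends, so nothing later overlaps M1 either.
M4 starts after M2 ends, so nothing later overlaps M2 either.
M3 starts before M4 ends → M4 and M3 overlap.
M5 starts before M4 ends → M4 and M5 overlap.
M6 starts after M4 ends, so nothing later overlaps M4 either.
M5 starts before M3 ends → M3 and M5 overlap.
M6 starts after M3 ends, so nothing later overlaps M3 either.
M6 starts after M5 ends, so nothing later overlaps M5 either.
M7 starts before M6 ends → M6 and M7 overlap.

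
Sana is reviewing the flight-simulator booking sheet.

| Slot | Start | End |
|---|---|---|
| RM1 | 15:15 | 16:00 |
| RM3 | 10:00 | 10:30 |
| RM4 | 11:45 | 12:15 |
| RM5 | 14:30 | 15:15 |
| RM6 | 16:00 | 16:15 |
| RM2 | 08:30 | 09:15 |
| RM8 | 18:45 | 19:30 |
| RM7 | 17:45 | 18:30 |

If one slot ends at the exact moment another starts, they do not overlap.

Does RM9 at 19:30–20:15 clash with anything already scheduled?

RM2: ends 09:15 at or before RM9 starts 19:30 → clear.
RM3: ends 10:30 at or before RM9 starts 19:30 → clear.
RM4: ends 12:15 at or before RM9 starts 19:30 → clear.
RM5: ends 15:15 at or before RM9 starts 19:30 → clear.
RM1: ends 16:00 at or before RM9 starts 19:30 → clear.
RM6: ends 16:15 at or before RM9 starts 19:30 → clear.
RM7: ends 18:30 at or before RM9 starts 19:30 → clear.
RM8: ends 19:30 at or before RM9 starts 19:30 → clear.

No — it doesn't clash with anything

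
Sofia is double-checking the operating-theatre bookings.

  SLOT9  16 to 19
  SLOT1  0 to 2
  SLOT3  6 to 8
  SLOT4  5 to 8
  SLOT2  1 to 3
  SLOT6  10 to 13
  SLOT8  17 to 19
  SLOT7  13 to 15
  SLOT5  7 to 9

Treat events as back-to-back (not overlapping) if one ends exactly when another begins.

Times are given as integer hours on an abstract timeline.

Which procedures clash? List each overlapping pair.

Sorted by start: SLOT1, SLOT2, SLOT4, SLOT3, SLOT5, SLOT6, SLOT7, SLOT9, SLOT8.
SLOT2 starts before SLOT1 ends → SLOT1 and SLOT2 overlap.
SLOT4 starts after SLOT1 ends; SLOT1 is clear from here.
SLOT4 starts after SLOT2 ends; SLOT2 is clear from here.
SLOT3 starts before SLOT4 ends → SLOT4 and SLOT3 overlap.
SLOT5 starts before SLOT4 ends → SLOT4 and SLOT5 overlap.
SLOT6 starts after SLOT4 ends; SLOT4 is clear from here.
SLOT5 starts before SLOT3 ends → SLOT3 and SLOT5 overlap.
SLOT6 starts after SLOT3 ends; SLOT3 is clear from here.
SLOT6 starts after SLOT5 ends; SLOT5 is clear from here.
SLOT7 starts exactly when SLOT6 ends (back-to-back, no overlap); SLOT6 is clear from here.
SLOT9 starts after SLOT7 ends; SLOT7 is clear from here.
SLOT8 starts before SLOT9 ends → SLOT9 and SLOT8 overlap.

SLOT1 & SLOT2, SLOT3 & SLOT4, SLOT3 & SLOT5, SLOT4 & SLOT5, SLOT8 & SLOT9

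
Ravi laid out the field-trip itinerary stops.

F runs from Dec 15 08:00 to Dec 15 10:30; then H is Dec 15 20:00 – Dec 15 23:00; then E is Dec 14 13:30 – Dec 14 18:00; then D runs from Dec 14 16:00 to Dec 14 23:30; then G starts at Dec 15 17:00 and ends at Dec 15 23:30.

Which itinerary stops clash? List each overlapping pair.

D & E, G & H

Sorted by start: E, D, F, G, H.
D starts before E ends → E and D overlap.
F starts after E ends — done with E.
F starts after D ends — done with D.
G starts after F ends — done with F.
H starts before G ends → G and H overlap.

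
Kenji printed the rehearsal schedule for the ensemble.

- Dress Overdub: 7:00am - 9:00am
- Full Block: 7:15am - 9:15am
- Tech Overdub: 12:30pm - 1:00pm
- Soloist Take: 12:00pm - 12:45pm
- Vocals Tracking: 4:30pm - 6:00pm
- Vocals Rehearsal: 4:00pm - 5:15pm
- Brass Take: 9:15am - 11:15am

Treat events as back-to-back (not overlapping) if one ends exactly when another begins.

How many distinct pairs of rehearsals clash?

3

Sorted by start: Dress Overdub, Full Block, Brass Take, Soloist Take, Tech Overdub, Vocals Rehearsal, Vocals Tracking.
Full Block starts before Dress Overdub ends → Dress Overdub and Full Block overlap.
Brass Take starts after Dress Overdub ends, so Dress Overdub has no further overlaps.
Brass Take starts exactly when Full Block ends (back-to-back, no overlap), so Full Block has no further overlaps.
Soloist Take starts after Brass Take ends, so Brass Take has no further overlaps.
Tech Overdub starts before Soloist Take ends → Soloist Take and Tech Overdub overlap.
Vocals Rehearsal starts after Soloist Take ends, so Soloist Take has no further overlaps.
Vocals Rehearsal starts after Tech Overdub ends, so Tech Overdub has no further overlaps.
Vocals Tracking starts before Vocals Rehearsal ends → Vocals Rehearsal and Vocals Tracking overlap.
Overlapping pairs: Dress Overdub & Full Block, Soloist Take & Tech Overdub, Vocals Rehearsal & Vocals Tracking — 3 in total.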